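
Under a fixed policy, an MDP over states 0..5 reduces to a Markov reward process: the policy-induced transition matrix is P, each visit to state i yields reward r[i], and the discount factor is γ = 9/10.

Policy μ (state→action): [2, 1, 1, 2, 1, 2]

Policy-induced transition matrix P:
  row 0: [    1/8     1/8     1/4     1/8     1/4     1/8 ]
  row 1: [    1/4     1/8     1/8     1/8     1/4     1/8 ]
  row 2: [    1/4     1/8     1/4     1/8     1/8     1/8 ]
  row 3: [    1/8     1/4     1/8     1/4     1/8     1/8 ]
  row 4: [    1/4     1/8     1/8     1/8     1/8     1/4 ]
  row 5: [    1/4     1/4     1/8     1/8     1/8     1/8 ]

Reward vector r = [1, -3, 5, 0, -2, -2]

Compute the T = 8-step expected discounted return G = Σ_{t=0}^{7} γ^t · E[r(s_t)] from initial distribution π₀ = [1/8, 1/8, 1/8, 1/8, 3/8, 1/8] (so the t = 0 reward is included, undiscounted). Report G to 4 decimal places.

t=0: π = [0.1250, 0.1250, 0.1250, 0.1250, 0.3750, 0.1250], E[r] = -0.6250, γ^t·E[r] = -0.625000, running G = -0.625000
t=1: π = [0.2188, 0.1563, 0.1563, 0.1406, 0.1563, 0.1719], E[r] = -0.1250, γ^t·E[r] = -0.112500, running G = -0.737500
t=2: π = [0.2051, 0.1641, 0.1719, 0.1426, 0.1719, 0.1445], E[r] = -0.0605, γ^t·E[r] = -0.049043, running G = -0.786543
t=3: π = [0.2065, 0.1609, 0.1721, 0.1428, 0.1711, 0.1465], E[r] = -0.0508, γ^t·E[r] = -0.037020, running G = -0.823563
t=4: π = [0.2063, 0.1612, 0.1723, 0.1429, 0.1709, 0.1464], E[r] = -0.0501, γ^t·E[r] = -0.032897, running G = -0.856460
t=5: π = [0.2064, 0.1612, 0.1723, 0.1429, 0.1709, 0.1464], E[r] = -0.0501, γ^t·E[r] = -0.029558, running G = -0.886017
t=6: π = [0.2063, 0.1612, 0.1723, 0.1429, 0.1709, 0.1464], E[r] = -0.0500, γ^t·E[r] = -0.026595, running G = -0.912612
t=7: π = [0.2063, 0.1612, 0.1723, 0.1429, 0.1709, 0.1464], E[r] = -0.0500, γ^t·E[r] = -0.023935, running G = -0.936547

G = -0.9365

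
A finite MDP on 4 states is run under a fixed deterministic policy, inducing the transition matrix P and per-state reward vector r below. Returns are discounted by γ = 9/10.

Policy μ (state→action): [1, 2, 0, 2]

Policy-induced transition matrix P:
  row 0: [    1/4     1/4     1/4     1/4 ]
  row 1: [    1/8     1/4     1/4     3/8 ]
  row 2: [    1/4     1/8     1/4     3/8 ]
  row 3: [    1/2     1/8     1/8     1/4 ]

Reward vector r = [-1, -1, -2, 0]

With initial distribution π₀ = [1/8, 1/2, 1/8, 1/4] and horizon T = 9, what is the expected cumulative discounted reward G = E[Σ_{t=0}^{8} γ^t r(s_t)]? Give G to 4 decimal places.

G = -5.5288

t=0: π = [0.1250, 0.5000, 0.1250, 0.2500], E[r] = -0.8750, γ^t·E[r] = -0.875000, running G = -0.875000
t=1: π = [0.2500, 0.2031, 0.2188, 0.3281], E[r] = -0.8906, γ^t·E[r] = -0.801563, running G = -1.676563
t=2: π = [0.3066, 0.1816, 0.2090, 0.3027], E[r] = -0.9063, γ^t·E[r] = -0.734063, running G = -2.410625
t=3: π = [0.3030, 0.1860, 0.2122, 0.2988], E[r] = -0.9133, γ^t·E[r] = -0.665818, running G = -3.076443
t=4: π = [0.3015, 0.1861, 0.2126, 0.2998], E[r] = -0.9129, γ^t·E[r] = -0.598936, running G = -3.675378
t=5: π = [0.3017, 0.1859, 0.2125, 0.2998], E[r] = -0.9127, γ^t·E[r] = -0.538929, running G = -4.214307
t=6: π = [0.3017, 0.1860, 0.2125, 0.2998], E[r] = -0.9127, γ^t·E[r] = -0.485051, running G = -4.699359
t=7: π = [0.3017, 0.1860, 0.2125, 0.2998], E[r] = -0.9127, γ^t·E[r] = -0.436549, running G = -5.135908
t=8: π = [0.3017, 0.1860, 0.2125, 0.2998], E[r] = -0.9127, γ^t·E[r] = -0.392893, running G = -5.528801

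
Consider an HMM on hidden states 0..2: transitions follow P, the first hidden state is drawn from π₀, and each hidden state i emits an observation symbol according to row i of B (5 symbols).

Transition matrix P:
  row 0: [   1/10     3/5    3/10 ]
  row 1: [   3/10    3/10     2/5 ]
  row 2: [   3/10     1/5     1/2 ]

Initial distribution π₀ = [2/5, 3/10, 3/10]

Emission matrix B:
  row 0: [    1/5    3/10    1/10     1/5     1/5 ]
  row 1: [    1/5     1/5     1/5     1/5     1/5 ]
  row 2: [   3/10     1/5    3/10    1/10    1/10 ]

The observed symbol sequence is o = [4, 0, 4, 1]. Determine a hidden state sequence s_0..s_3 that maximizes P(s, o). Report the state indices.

t=0: δ = [8.000e-02, 6.000e-02, 3.000e-02]  (obs o_0=4)
t=1: δ = [3.600e-03, 9.600e-03, 7.200e-03]  ψ = [1, 0, 0]  (obs o_1=0)
t=2: δ = [5.760e-04, 5.760e-04, 3.840e-04]  ψ = [1, 1, 1]  (obs o_2=4)
t=3: δ = [5.184e-05, 6.912e-05, 4.608e-05]  ψ = [1, 0, 1]  (obs o_3=1)
backtrack: best end state = 1; path = [0, 1, 0, 1]

path = [0, 1, 0, 1]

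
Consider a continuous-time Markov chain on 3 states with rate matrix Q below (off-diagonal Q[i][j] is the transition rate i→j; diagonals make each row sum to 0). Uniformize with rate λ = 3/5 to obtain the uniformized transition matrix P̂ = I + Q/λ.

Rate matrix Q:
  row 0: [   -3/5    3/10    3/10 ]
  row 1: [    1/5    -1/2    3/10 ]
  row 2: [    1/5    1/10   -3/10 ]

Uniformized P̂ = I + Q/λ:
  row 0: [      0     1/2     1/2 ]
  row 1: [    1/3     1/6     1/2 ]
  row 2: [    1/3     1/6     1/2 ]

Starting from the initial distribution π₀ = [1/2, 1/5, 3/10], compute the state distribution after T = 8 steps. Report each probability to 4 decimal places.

t=0: π = [0.5000, 0.2000, 0.3000]
t=1: π = [0.1667, 0.3333, 0.5000]
t=2: π = [0.2778, 0.2222, 0.5000]
t=3: π = [0.2407, 0.2593, 0.5000]
t=4: π = [0.2531, 0.2469, 0.5000]
t=5: π = [0.2490, 0.2510, 0.5000]
t=6: π = [0.2503, 0.2497, 0.5000]
t=7: π = [0.2499, 0.2501, 0.5000]
t=8: π = [0.2500, 0.2500, 0.5000]

π = [0.2500, 0.2500, 0.5000]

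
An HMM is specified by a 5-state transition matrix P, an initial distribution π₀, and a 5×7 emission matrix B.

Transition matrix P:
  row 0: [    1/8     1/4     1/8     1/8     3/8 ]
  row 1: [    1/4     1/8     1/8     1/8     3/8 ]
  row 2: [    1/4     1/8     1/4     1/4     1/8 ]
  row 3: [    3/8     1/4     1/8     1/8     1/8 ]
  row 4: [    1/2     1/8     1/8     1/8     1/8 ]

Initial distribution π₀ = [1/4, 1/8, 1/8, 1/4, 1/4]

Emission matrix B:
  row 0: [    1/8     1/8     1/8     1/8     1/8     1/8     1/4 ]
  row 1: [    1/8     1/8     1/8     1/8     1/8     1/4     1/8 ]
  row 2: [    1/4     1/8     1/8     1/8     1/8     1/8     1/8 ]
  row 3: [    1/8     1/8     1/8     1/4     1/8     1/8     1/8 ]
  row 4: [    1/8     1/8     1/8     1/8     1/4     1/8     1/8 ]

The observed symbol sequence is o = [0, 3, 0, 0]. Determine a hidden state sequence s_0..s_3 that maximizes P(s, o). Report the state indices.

path = [4, 0, 4, 0]

t=0: δ = [3.125e-02, 1.562e-02, 3.125e-02, 3.125e-02, 3.125e-02]  (obs o_0=0)
t=1: δ = [1.953e-03, 9.766e-04, 9.766e-04, 1.953e-03, 1.465e-03]  ψ = [4, 0, 2, 2, 0]  (obs o_1=3)
t=2: δ = [9.155e-05, 6.104e-05, 6.104e-05, 3.052e-05, 9.155e-05]  ψ = [3, 0, 0, 0, 0]  (obs o_2=0)
t=3: δ = [5.722e-06, 2.861e-06, 3.815e-06, 1.907e-06, 4.292e-06]  ψ = [4, 0, 2, 2, 0]  (obs o_3=0)
backtrack: best end state = 0; path = [4, 0, 4, 0]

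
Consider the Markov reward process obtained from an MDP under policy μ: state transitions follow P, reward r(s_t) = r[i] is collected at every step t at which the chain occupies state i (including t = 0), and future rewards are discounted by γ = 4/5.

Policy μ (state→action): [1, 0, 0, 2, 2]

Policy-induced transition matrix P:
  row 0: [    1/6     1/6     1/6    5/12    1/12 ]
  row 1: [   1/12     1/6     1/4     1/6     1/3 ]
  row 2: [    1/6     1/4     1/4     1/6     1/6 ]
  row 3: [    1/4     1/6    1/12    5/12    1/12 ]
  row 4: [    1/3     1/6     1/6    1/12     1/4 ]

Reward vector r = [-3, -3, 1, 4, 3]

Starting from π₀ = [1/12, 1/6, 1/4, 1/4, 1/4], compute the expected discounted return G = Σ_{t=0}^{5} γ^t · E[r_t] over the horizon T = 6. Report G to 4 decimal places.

t=0: π = [0.0833, 0.1667, 0.2500, 0.2500, 0.2500], E[r] = 1.2500, γ^t·E[r] = 1.250000, running G = 1.250000
t=1: π = [0.2153, 0.1875, 0.1806, 0.2292, 0.1875], E[r] = 0.4514, γ^t·E[r] = 0.361111, running G = 1.611111
t=2: π = [0.2014, 0.1817, 0.1782, 0.2622, 0.1765], E[r] = 0.6071, γ^t·E[r] = 0.388519, running G = 1.999630
t=3: π = [0.2028, 0.1815, 0.1748, 0.2678, 0.1730], E[r] = 0.6124, γ^t·E[r] = 0.313531, running G = 2.313160
t=4: π = [0.2027, 0.1812, 0.1740, 0.2699, 0.1721], E[r] = 0.6182, γ^t·E[r] = 0.253223, running G = 2.566384
t=5: π = [0.2027, 0.1812, 0.1738, 0.2705, 0.1718], E[r] = 0.6194, γ^t·E[r] = 0.202977, running G = 2.769361

G = 2.7694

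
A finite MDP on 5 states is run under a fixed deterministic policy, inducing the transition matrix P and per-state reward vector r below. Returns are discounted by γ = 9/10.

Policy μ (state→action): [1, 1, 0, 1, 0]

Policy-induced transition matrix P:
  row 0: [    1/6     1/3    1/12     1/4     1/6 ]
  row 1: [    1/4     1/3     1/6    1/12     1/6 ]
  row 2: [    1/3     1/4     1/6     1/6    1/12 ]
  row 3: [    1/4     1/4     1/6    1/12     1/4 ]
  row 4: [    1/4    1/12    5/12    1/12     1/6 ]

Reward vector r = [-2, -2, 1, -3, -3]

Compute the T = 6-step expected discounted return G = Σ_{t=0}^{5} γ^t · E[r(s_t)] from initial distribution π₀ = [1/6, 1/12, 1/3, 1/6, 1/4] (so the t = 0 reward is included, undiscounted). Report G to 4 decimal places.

t=0: π = [0.1667, 0.0833, 0.3333, 0.1667, 0.2500], E[r] = -1.4167, γ^t·E[r] = -1.416667, running G = -1.416667
t=1: π = [0.2639, 0.2292, 0.2153, 0.1389, 0.1528], E[r] = -1.6458, γ^t·E[r] = -1.481250, running G = -2.897917
t=2: π = [0.2459, 0.2656, 0.1829, 0.1453, 0.1603], E[r] = -1.7569, γ^t·E[r] = -1.423125, running G = -4.321042
t=3: π = [0.2447, 0.2659, 0.1862, 0.1396, 0.1635], E[r] = -1.7444, γ^t·E[r] = -1.271637, running G = -5.592678
t=4: π = [0.2451, 0.2653, 0.1872, 0.1396, 0.1628], E[r] = -1.7410, γ^t·E[r] = -1.142242, running G = -6.734921
t=5: π = [0.2452, 0.2654, 0.1869, 0.1398, 0.1627], E[r] = -1.7417, γ^t·E[r] = -1.028451, running G = -7.763371

G = -7.7634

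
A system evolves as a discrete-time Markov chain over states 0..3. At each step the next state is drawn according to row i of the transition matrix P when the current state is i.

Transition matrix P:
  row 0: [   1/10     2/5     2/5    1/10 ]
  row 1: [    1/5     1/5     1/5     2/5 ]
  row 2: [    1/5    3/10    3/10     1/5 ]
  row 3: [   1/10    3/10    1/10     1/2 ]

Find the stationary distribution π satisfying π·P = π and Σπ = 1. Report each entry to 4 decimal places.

Balance equations π_j = Σ_i π_i·P[i][j]:
  π_0 = 1/10·π_0 + 1/5·π_1 + 1/5·π_2 + 1/10·π_3
  π_1 = 2/5·π_0 + 1/5·π_1 + 3/10·π_2 + 3/10·π_3
  π_2 = 2/5·π_0 + 1/5·π_1 + 3/10·π_2 + 1/10·π_3
  normalize: π_0 + π_1 + π_2 + π_3 = 1
Solving the linear system gives exactly π = [63/419, 120/419, 91/419, 145/419].

π = [0.1504, 0.2864, 0.2172, 0.3461]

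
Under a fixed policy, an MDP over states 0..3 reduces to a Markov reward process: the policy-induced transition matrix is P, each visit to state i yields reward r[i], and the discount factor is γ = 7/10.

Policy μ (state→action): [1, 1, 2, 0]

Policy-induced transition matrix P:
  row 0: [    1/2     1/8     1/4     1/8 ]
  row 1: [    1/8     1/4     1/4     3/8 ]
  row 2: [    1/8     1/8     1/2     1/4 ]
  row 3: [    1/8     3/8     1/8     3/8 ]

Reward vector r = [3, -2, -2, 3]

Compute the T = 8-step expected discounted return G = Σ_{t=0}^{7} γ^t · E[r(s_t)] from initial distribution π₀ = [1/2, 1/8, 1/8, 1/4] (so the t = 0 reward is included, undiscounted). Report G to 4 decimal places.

G = 2.9652

t=0: π = [0.5000, 0.1250, 0.1250, 0.2500], E[r] = 1.7500, γ^t·E[r] = 1.750000, running G = 1.750000
t=1: π = [0.3125, 0.2031, 0.2500, 0.2344], E[r] = 0.7344, γ^t·E[r] = 0.514063, running G = 2.264063
t=2: π = [0.2422, 0.2090, 0.2832, 0.2656], E[r] = 0.5391, γ^t·E[r] = 0.264141, running G = 2.528203
t=3: π = [0.2158, 0.2175, 0.2876, 0.2791], E[r] = 0.4744, γ^t·E[r] = 0.162707, running G = 2.690910
t=4: π = [0.2059, 0.2220, 0.2870, 0.2851], E[r] = 0.4551, γ^t·E[r] = 0.109279, running G = 2.800189
t=5: π = [0.2022, 0.2240, 0.2861, 0.2876], E[r] = 0.4493, γ^t·E[r] = 0.075518, running G = 2.875707
t=6: π = [0.2008, 0.2249, 0.2856, 0.2887], E[r] = 0.4476, γ^t·E[r] = 0.052656, running G = 2.928363
t=7: π = [0.2003, 0.2253, 0.2853, 0.2891], E[r] = 0.4470, γ^t·E[r] = 0.036815, running G = 2.965178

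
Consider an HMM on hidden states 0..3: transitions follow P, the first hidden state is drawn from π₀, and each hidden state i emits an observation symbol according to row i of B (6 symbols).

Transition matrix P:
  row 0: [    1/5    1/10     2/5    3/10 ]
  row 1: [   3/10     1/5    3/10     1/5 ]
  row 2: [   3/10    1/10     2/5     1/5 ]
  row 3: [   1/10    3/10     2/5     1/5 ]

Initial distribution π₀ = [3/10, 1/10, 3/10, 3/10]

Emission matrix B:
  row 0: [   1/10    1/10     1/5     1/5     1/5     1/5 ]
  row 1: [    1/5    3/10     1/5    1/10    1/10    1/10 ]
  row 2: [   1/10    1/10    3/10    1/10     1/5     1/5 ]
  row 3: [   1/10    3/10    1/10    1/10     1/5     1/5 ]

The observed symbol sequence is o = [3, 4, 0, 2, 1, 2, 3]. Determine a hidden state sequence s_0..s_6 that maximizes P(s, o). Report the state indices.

t=0: δ = [6.000e-02, 1.000e-02, 3.000e-02, 3.000e-02]  (obs o_0=3)
t=1: δ = [2.400e-03, 9.000e-04, 4.800e-03, 3.600e-03]  ψ = [0, 3, 0, 0]  (obs o_1=4)
t=2: δ = [1.440e-04, 2.160e-04, 1.920e-04, 9.600e-05]  ψ = [2, 3, 2, 2]  (obs o_2=0)
t=3: δ = [1.296e-05, 8.640e-06, 2.304e-05, 4.320e-06]  ψ = [1, 1, 2, 0]  (obs o_3=2)
t=4: δ = [6.912e-07, 6.912e-07, 9.216e-07, 1.382e-06]  ψ = [2, 2, 2, 2]  (obs o_4=1)
t=5: δ = [5.530e-08, 8.294e-08, 1.659e-07, 2.765e-08]  ψ = [2, 3, 3, 3]  (obs o_5=2)
t=6: δ = [9.953e-09, 1.659e-09, 6.636e-09, 3.318e-09]  ψ = [2, 1, 2, 2]  (obs o_6=3)
backtrack: best end state = 0; path = [0, 2, 2, 2, 3, 2, 0]

path = [0, 2, 2, 2, 3, 2, 0]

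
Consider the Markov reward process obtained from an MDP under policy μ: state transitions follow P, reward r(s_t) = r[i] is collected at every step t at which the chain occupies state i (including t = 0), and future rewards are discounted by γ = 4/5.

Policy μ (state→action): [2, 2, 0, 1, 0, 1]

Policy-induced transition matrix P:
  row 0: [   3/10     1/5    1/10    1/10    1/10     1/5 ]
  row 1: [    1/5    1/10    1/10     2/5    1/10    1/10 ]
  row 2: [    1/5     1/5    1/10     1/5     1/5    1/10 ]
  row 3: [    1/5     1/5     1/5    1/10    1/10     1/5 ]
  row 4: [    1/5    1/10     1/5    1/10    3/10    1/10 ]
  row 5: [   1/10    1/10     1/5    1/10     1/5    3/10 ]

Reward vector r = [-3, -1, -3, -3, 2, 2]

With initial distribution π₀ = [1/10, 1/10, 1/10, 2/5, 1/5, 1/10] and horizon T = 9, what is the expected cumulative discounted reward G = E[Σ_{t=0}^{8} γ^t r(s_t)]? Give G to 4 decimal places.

t=0: π = [0.1000, 0.1000, 0.1000, 0.4000, 0.2000, 0.1000], E[r] = -1.3000, γ^t·E[r] = -1.300000, running G = -1.300000
t=1: π = [0.2000, 0.1600, 0.1700, 0.1400, 0.1600, 0.1700], E[r] = -1.0300, γ^t·E[r] = -0.824000, running G = -2.124000
t=2: π = [0.2030, 0.1510, 0.1470, 0.1650, 0.1660, 0.1680], E[r] = -1.0280, γ^t·E[r] = -0.657920, running G = -2.781920
t=3: π = [0.2035, 0.1515, 0.1499, 0.1600, 0.1647, 0.1704], E[r] = -1.0215, γ^t·E[r] = -0.523008, running G = -3.304928
t=4: π = [0.2033, 0.1513, 0.1495, 0.1604, 0.1650, 0.1704], E[r] = -1.0203, γ^t·E[r] = -0.417923, running G = -3.722851
t=5: π = [0.2033, 0.1513, 0.1496, 0.1604, 0.1650, 0.1705], E[r] = -1.0201, γ^t·E[r] = -0.334267, running G = -4.057118
t=6: π = [0.2033, 0.1513, 0.1496, 0.1604, 0.1650, 0.1705], E[r] = -1.0201, γ^t·E[r] = -0.267403, running G = -4.324522
t=7: π = [0.2033, 0.1513, 0.1496, 0.1604, 0.1650, 0.1705], E[r] = -1.0201, γ^t·E[r] = -0.213922, running G = -4.538444
t=8: π = [0.2033, 0.1513, 0.1496, 0.1604, 0.1650, 0.1705], E[r] = -1.0201, γ^t·E[r] = -0.171138, running G = -4.709582

G = -4.7096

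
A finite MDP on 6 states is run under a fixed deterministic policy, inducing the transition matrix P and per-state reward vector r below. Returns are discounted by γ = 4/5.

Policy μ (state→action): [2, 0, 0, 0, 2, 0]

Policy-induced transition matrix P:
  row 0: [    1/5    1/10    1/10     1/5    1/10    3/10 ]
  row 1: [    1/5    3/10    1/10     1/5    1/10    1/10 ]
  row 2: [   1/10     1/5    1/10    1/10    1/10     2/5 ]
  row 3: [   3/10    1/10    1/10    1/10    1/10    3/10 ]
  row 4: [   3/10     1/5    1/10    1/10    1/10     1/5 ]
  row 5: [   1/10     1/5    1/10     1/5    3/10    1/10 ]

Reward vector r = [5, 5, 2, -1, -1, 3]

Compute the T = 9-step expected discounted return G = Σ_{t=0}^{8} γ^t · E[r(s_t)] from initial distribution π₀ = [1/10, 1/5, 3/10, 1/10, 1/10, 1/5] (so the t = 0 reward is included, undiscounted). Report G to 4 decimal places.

G = 10.6743

t=0: π = [0.1000, 0.2000, 0.3000, 0.1000, 0.1000, 0.2000], E[r] = 2.5000, γ^t·E[r] = 2.500000, running G = 2.500000
t=1: π = [0.1700, 0.2000, 0.1000, 0.1500, 0.1400, 0.2400], E[r] = 2.4800, γ^t·E[r] = 1.984000, running G = 4.484000
t=2: π = [0.1950, 0.1880, 0.1000, 0.1610, 0.1480, 0.2080], E[r] = 2.4300, γ^t·E[r] = 1.555200, running G = 6.039200
t=3: π = [0.2001, 0.1832, 0.1000, 0.1591, 0.1416, 0.2160], E[r] = 2.4638, γ^t·E[r] = 1.261466, running G = 7.300666
t=4: π = [0.1985, 0.1824, 0.1000, 0.1599, 0.1432, 0.2160], E[r] = 2.4492, γ^t·E[r] = 1.003201, running G = 8.303866
t=5: π = [0.1987, 0.1824, 0.1000, 0.1597, 0.1432, 0.2160], E[r] = 2.4507, γ^t·E[r] = 0.803038, running G = 9.106904
t=6: π = [0.1987, 0.1824, 0.1000, 0.1597, 0.1432, 0.2160], E[r] = 2.4505, γ^t·E[r] = 0.642392, running G = 9.749297
t=7: π = [0.1987, 0.1824, 0.1000, 0.1597, 0.1432, 0.2160], E[r] = 2.4505, γ^t·E[r] = 0.513917, running G = 10.263214
t=8: π = [0.1987, 0.1824, 0.1000, 0.1597, 0.1432, 0.2160], E[r] = 2.4505, γ^t·E[r] = 0.411133, running G = 10.674347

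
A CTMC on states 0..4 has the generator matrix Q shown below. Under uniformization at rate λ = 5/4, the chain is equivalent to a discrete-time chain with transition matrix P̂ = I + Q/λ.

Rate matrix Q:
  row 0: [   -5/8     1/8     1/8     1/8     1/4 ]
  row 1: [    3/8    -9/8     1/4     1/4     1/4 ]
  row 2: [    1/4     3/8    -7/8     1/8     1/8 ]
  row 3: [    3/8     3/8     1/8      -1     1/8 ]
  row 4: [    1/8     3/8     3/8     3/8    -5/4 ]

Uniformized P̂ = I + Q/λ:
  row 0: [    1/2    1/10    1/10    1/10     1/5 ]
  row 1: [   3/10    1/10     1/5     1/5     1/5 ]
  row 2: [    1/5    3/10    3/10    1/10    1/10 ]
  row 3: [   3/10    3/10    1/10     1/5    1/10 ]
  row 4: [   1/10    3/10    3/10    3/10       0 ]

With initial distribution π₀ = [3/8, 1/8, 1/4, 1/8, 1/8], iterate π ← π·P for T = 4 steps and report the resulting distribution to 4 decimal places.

π = [0.3176, 0.1971, 0.1841, 0.1636, 0.1377]

t=0: π = [0.3750, 0.1250, 0.2500, 0.1250, 0.1250]
t=1: π = [0.3250, 0.2000, 0.1875, 0.1500, 0.1375]
t=2: π = [0.3188, 0.1950, 0.1850, 0.1625, 0.1388]
t=3: π = [0.3175, 0.1973, 0.1843, 0.1635, 0.1375]
t=4: π = [0.3176, 0.1971, 0.1841, 0.1636, 0.1377]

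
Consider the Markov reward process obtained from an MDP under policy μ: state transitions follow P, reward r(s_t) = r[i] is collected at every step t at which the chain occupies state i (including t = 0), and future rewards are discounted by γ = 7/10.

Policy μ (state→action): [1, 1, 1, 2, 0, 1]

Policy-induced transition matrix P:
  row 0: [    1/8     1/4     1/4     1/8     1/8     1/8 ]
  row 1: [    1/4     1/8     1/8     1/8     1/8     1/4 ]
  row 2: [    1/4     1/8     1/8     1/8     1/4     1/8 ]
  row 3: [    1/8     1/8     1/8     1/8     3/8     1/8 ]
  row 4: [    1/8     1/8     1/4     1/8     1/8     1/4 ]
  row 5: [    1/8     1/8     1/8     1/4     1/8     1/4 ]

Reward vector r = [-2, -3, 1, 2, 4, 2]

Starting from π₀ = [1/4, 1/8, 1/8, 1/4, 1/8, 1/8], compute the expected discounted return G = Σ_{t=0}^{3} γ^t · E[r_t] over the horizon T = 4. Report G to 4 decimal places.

G = 1.7532

t=0: π = [0.2500, 0.1250, 0.1250, 0.2500, 0.1250, 0.1250], E[r] = 0.5000, γ^t·E[r] = 0.500000, running G = 0.500000
t=1: π = [0.1563, 0.1563, 0.1719, 0.1406, 0.2031, 0.1719], E[r] = 0.8281, γ^t·E[r] = 0.579688, running G = 1.079688
t=2: π = [0.1660, 0.1445, 0.1699, 0.1465, 0.1816, 0.1914], E[r] = 0.8066, γ^t·E[r] = 0.395254, running G = 1.474941
t=3: π = [0.1643, 0.1458, 0.1685, 0.1489, 0.1829, 0.1897], E[r] = 0.8113, γ^t·E[r] = 0.278269, running G = 1.753210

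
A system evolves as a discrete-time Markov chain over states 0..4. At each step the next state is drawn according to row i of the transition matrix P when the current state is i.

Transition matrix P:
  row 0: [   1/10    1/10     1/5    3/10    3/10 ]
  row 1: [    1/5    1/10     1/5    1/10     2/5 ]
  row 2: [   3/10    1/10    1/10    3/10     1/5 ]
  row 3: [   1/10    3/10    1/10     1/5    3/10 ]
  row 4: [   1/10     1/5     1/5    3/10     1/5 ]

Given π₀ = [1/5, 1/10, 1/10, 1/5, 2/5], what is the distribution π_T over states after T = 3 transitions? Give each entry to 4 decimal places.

t=0: π = [0.2000, 0.1000, 0.1000, 0.2000, 0.4000]
t=1: π = [0.1300, 0.1800, 0.1700, 0.2600, 0.2600]
t=2: π = [0.1520, 0.1780, 0.1570, 0.2380, 0.2750]
t=3: π = [0.1492, 0.1751, 0.1605, 0.2406, 0.2746]

π = [0.1492, 0.1751, 0.1605, 0.2406, 0.2746]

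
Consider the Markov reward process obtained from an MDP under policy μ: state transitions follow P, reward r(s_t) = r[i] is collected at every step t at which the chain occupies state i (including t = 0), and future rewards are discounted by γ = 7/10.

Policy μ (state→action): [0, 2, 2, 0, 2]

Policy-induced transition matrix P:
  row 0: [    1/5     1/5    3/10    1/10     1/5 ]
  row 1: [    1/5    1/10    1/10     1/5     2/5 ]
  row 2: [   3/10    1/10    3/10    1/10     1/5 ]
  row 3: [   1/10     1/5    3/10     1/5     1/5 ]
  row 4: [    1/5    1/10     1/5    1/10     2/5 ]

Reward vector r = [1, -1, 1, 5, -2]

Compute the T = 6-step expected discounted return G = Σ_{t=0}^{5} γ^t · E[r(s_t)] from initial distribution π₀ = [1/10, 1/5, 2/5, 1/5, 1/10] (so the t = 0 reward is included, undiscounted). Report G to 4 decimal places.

G = 1.9521

t=0: π = [0.1000, 0.2000, 0.4000, 0.2000, 0.1000], E[r] = 1.1000, γ^t·E[r] = 1.100000, running G = 1.100000
t=1: π = [0.2200, 0.1300, 0.2500, 0.1400, 0.2600], E[r] = 0.5200, γ^t·E[r] = 0.364000, running G = 1.464000
t=2: π = [0.2110, 0.1360, 0.2480, 0.1270, 0.2780], E[r] = 0.4020, γ^t·E[r] = 0.196980, running G = 1.660980
t=3: π = [0.2121, 0.1338, 0.2450, 0.1263, 0.2828], E[r] = 0.3892, γ^t·E[r] = 0.133496, running G = 1.794476
t=4: π = [0.2119, 0.1338, 0.2450, 0.1260, 0.2833], E[r] = 0.3864, γ^t·E[r] = 0.092775, running G = 1.887250
t=5: π = [0.2119, 0.1338, 0.2449, 0.1260, 0.2834], E[r] = 0.3861, γ^t·E[r] = 0.064886, running G = 1.952137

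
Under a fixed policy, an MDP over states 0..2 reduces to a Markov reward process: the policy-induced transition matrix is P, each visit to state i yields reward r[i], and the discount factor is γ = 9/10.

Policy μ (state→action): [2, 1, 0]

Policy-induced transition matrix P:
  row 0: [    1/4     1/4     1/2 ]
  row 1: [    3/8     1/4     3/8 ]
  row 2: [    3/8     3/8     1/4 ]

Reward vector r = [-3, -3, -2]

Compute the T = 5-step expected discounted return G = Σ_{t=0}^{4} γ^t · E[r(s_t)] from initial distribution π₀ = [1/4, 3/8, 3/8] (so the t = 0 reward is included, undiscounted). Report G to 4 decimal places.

t=0: π = [0.2500, 0.3750, 0.3750], E[r] = -2.6250, γ^t·E[r] = -2.625000, running G = -2.625000
t=1: π = [0.3438, 0.2969, 0.3594], E[r] = -2.6406, γ^t·E[r] = -2.376563, running G = -5.001563
t=2: π = [0.3320, 0.2949, 0.3730], E[r] = -2.6270, γ^t·E[r] = -2.127832, running G = -7.129395
t=3: π = [0.3335, 0.2966, 0.3699], E[r] = -2.6301, γ^t·E[r] = -1.917363, running G = -9.046757
t=4: π = [0.3333, 0.2962, 0.3705], E[r] = -2.6295, γ^t·E[r] = -1.725246, running G = -10.772003

G = -10.7720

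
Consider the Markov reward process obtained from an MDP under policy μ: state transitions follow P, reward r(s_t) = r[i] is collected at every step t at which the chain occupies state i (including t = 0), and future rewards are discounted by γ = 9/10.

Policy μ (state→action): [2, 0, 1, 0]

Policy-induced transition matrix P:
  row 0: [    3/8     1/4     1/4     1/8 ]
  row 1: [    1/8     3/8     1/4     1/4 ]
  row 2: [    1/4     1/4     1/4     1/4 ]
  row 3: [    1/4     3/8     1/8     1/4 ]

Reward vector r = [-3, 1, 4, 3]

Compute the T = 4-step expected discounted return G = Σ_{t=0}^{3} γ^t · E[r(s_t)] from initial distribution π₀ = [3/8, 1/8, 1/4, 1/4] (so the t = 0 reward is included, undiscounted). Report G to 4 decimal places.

t=0: π = [0.3750, 0.1250, 0.2500, 0.2500], E[r] = 0.7500, γ^t·E[r] = 0.750000, running G = 0.750000
t=1: π = [0.2813, 0.2969, 0.2188, 0.2031], E[r] = 0.9375, γ^t·E[r] = 0.843750, running G = 1.593750
t=2: π = [0.2480, 0.3125, 0.2246, 0.2148], E[r] = 1.1113, γ^t·E[r] = 0.900176, running G = 2.493926
t=3: π = [0.2419, 0.3159, 0.2231, 0.2190], E[r] = 1.1396, γ^t·E[r] = 0.830804, running G = 3.324729

G = 3.3247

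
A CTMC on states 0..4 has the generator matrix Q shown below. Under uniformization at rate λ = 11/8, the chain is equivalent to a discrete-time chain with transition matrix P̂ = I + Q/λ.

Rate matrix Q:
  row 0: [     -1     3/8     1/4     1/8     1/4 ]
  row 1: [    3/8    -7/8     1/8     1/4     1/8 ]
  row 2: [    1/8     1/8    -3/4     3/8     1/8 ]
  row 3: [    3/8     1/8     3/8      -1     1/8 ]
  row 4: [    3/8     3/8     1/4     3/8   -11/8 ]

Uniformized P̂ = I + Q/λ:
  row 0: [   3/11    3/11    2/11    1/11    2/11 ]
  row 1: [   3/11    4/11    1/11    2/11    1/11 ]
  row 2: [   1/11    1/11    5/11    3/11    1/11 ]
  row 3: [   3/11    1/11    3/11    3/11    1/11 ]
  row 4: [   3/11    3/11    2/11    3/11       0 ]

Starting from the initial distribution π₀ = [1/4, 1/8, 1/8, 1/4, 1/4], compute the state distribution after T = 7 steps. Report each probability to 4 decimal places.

t=0: π = [0.2500, 0.1250, 0.1250, 0.2500, 0.2500]
t=1: π = [0.2500, 0.2159, 0.2273, 0.2159, 0.0909]
t=2: π = [0.2314, 0.2118, 0.2438, 0.2076, 0.1054]
t=3: π = [0.2284, 0.2099, 0.2479, 0.2114, 0.1024]
t=4: π = [0.2276, 0.2083, 0.2496, 0.2121, 0.1024]
t=5: π = [0.2274, 0.2077, 0.2502, 0.2124, 0.1023]
t=6: π = [0.2272, 0.2075, 0.2505, 0.2125, 0.1023]
t=7: π = [0.2272, 0.2074, 0.2506, 0.2125, 0.1023]

π = [0.2272, 0.2074, 0.2506, 0.2125, 0.1023]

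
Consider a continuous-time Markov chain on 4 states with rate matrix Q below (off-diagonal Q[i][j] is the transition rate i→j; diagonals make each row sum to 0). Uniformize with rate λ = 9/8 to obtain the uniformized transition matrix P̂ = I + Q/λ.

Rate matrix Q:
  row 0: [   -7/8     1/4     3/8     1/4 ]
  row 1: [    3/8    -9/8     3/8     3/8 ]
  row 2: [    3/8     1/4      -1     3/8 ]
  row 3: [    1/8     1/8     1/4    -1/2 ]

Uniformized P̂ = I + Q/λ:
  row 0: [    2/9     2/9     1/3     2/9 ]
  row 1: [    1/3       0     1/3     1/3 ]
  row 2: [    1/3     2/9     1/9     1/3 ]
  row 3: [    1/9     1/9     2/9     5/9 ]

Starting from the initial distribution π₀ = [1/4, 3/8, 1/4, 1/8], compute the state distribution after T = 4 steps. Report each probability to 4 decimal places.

π = [0.2214, 0.1464, 0.2368, 0.3954]

t=0: π = [0.2500, 0.3750, 0.2500, 0.1250]
t=1: π = [0.2778, 0.1250, 0.2639, 0.3333]
t=2: π = [0.2284, 0.1574, 0.2377, 0.3765]
t=3: π = [0.2243, 0.1454, 0.2387, 0.3916]
t=4: π = [0.2214, 0.1464, 0.2368, 0.3954]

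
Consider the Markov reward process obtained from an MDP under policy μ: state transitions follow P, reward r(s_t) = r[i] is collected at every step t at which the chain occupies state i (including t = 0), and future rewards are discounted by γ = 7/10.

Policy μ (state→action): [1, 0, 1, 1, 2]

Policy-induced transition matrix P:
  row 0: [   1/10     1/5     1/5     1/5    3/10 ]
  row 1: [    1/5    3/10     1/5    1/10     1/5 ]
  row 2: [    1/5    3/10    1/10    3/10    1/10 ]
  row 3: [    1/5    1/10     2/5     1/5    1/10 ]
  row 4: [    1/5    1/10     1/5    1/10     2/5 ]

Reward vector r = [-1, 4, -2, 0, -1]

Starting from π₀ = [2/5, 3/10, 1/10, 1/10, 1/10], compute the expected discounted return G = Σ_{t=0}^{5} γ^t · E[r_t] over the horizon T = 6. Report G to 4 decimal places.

G = 0.5066

t=0: π = [0.4000, 0.3000, 0.1000, 0.1000, 0.1000], E[r] = 0.5000, γ^t·E[r] = 0.500000, running G = 0.500000
t=1: π = [0.1600, 0.2200, 0.2100, 0.1700, 0.2400], E[r] = 0.0600, γ^t·E[r] = 0.042000, running G = 0.542000
t=2: π = [0.1840, 0.2020, 0.2130, 0.1750, 0.2260], E[r] = -0.0280, γ^t·E[r] = -0.013720, running G = 0.528280
t=3: π = [0.1816, 0.2014, 0.2137, 0.1785, 0.2248], E[r] = -0.0282, γ^t·E[r] = -0.009673, running G = 0.518607
t=4: π = [0.1818, 0.2012, 0.2143, 0.1788, 0.2239], E[r] = -0.0297, γ^t·E[r] = -0.007126, running G = 0.511481
t=5: π = [0.1818, 0.2013, 0.2143, 0.1789, 0.2237], E[r] = -0.0290, γ^t·E[r] = -0.004868, running G = 0.506614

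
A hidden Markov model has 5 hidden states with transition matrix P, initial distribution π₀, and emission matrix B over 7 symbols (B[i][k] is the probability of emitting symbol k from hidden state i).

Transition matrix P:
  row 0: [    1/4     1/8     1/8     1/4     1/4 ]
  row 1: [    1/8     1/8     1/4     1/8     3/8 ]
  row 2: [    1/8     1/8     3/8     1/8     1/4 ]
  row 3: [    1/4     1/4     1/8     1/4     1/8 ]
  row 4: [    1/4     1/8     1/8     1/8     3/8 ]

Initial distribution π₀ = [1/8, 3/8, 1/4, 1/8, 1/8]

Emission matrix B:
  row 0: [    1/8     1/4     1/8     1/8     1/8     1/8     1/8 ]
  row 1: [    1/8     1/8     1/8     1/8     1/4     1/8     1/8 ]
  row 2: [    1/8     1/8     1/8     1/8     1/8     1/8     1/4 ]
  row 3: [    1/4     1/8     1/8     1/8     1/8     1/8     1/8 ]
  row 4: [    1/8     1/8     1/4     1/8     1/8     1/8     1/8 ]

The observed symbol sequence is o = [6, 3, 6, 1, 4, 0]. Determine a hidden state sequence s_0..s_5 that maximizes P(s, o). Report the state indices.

path = [2, 2, 2, 2, 2, 2]

t=0: δ = [1.562e-02, 4.688e-02, 6.250e-02, 1.562e-02, 1.562e-02]  (obs o_0=6)
t=1: δ = [9.766e-04, 9.766e-04, 2.930e-03, 9.766e-04, 2.197e-03]  ψ = [2, 2, 2, 2, 1]  (obs o_1=3)
t=2: δ = [6.866e-05, 4.578e-05, 2.747e-04, 4.578e-05, 1.030e-04]  ψ = [4, 2, 2, 2, 4]  (obs o_2=6)
t=3: δ = [8.583e-06, 4.292e-06, 1.287e-05, 4.292e-06, 8.583e-06]  ψ = [2, 2, 2, 2, 2]  (obs o_3=1)
t=4: δ = [2.682e-07, 4.023e-07, 6.035e-07, 2.682e-07, 4.023e-07]  ψ = [0, 2, 2, 0, 2]  (obs o_4=4)
t=5: δ = [1.257e-08, 9.430e-09, 2.829e-08, 1.886e-08, 1.886e-08]  ψ = [4, 2, 2, 2, 1]  (obs o_5=0)
backtrack: best end state = 2; path = [2, 2, 2, 2, 2, 2]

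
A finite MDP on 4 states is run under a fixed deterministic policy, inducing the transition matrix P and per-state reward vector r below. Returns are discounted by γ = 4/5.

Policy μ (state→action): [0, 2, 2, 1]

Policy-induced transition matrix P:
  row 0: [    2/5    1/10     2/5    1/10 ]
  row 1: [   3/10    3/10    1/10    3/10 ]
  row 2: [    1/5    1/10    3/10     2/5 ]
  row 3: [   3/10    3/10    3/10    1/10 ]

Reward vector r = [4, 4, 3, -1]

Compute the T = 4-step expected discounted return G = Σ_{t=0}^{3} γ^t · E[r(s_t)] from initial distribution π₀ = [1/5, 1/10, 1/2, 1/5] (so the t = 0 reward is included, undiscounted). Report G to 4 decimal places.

t=0: π = [0.2000, 0.1000, 0.5000, 0.2000], E[r] = 2.5000, γ^t·E[r] = 2.500000, running G = 2.500000
t=1: π = [0.2700, 0.1600, 0.3000, 0.2700], E[r] = 2.3500, γ^t·E[r] = 1.880000, running G = 4.380000
t=2: π = [0.2970, 0.1860, 0.2950, 0.2220], E[r] = 2.5950, γ^t·E[r] = 1.660800, running G = 6.040800
t=3: π = [0.3002, 0.1816, 0.2925, 0.2257], E[r] = 2.5790, γ^t·E[r] = 1.320448, running G = 7.361248

G = 7.3612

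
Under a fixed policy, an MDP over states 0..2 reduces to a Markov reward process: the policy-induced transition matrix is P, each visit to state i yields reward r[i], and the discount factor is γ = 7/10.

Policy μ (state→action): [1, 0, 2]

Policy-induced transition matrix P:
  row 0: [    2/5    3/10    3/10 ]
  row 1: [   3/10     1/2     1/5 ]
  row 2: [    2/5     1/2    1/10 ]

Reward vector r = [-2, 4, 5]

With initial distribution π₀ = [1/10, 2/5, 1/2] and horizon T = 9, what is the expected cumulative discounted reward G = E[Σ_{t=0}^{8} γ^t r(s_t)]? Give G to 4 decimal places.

G = 8.4223

t=0: π = [0.1000, 0.4000, 0.5000], E[r] = 3.9000, γ^t·E[r] = 3.900000, running G = 3.900000
t=1: π = [0.3600, 0.4800, 0.1600], E[r] = 2.0000, γ^t·E[r] = 1.400000, running G = 5.300000
t=2: π = [0.3520, 0.4280, 0.2200], E[r] = 2.1080, γ^t·E[r] = 1.032920, running G = 6.332920
t=3: π = [0.3572, 0.4296, 0.2132], E[r] = 2.0700, γ^t·E[r] = 0.710010, running G = 7.042930
t=4: π = [0.3570, 0.4286, 0.2144], E[r] = 2.0722, γ^t·E[r] = 0.497526, running G = 7.540456
t=5: π = [0.3571, 0.4286, 0.2143], E[r] = 2.0714, γ^t·E[r] = 0.348140, running G = 7.888596
t=6: π = [0.3571, 0.4286, 0.2143], E[r] = 2.0714, γ^t·E[r] = 0.243703, running G = 8.132299
t=7: π = [0.3571, 0.4286, 0.2143], E[r] = 2.0714, γ^t·E[r] = 0.170591, running G = 8.302890
t=8: π = [0.3571, 0.4286, 0.2143], E[r] = 2.0714, γ^t·E[r] = 0.119414, running G = 8.422304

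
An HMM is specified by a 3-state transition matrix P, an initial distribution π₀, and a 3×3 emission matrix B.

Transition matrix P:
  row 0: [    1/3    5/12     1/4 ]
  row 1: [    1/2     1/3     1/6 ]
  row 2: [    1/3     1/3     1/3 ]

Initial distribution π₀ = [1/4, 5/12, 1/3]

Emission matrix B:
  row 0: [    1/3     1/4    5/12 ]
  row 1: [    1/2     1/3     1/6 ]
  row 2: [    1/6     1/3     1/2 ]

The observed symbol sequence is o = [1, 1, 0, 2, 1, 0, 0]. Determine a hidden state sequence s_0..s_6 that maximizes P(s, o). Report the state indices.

t=0: δ = [6.250e-02, 1.389e-01, 1.111e-01]  (obs o_0=1)
t=1: δ = [1.736e-02, 1.543e-02, 1.235e-02]  ψ = [1, 1, 2]  (obs o_1=1)
t=2: δ = [2.572e-03, 3.617e-03, 7.234e-04]  ψ = [1, 0, 0]  (obs o_2=0)
t=3: δ = [7.535e-04, 2.009e-04, 3.215e-04]  ψ = [1, 1, 0]  (obs o_3=2)
t=4: δ = [6.279e-05, 1.047e-04, 6.279e-05]  ψ = [0, 0, 0]  (obs o_4=1)
t=5: δ = [1.744e-05, 1.744e-05, 3.489e-06]  ψ = [1, 1, 2]  (obs o_5=0)
t=6: δ = [2.907e-06, 3.634e-06, 7.268e-07]  ψ = [1, 0, 0]  (obs o_6=0)
backtrack: best end state = 1; path = [1, 0, 1, 0, 1, 0, 1]

path = [1, 0, 1, 0, 1, 0, 1]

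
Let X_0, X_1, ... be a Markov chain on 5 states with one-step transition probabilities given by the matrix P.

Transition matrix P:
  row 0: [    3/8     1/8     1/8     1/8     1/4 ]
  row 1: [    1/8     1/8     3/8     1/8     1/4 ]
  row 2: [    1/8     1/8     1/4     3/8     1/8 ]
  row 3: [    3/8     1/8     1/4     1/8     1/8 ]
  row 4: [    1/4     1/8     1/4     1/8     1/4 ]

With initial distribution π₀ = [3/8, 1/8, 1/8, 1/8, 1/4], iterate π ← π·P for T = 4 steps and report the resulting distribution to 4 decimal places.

t=0: π = [0.3750, 0.1250, 0.1250, 0.1250, 0.2500]
t=1: π = [0.2813, 0.1250, 0.2188, 0.1563, 0.2188]
t=2: π = [0.2617, 0.1250, 0.2305, 0.1797, 0.2031]
t=3: π = [0.2607, 0.1250, 0.2329, 0.1826, 0.1987]
t=4: π = [0.2607, 0.1250, 0.2330, 0.1832, 0.1981]

π = [0.2607, 0.1250, 0.2330, 0.1832, 0.1981]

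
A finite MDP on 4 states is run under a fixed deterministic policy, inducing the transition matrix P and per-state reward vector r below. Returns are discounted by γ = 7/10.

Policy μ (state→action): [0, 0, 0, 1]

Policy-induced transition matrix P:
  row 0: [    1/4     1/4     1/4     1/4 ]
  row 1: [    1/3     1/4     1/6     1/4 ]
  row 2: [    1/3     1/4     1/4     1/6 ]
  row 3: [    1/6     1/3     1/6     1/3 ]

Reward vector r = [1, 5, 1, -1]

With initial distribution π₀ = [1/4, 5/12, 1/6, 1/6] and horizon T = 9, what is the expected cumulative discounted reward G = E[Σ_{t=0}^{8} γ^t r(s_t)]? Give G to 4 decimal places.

t=0: π = [0.2500, 0.4167, 0.1667, 0.1667], E[r] = 2.3333, γ^t·E[r] = 2.333333, running G = 2.333333
t=1: π = [0.2847, 0.2639, 0.2014, 0.2500], E[r] = 1.5556, γ^t·E[r] = 1.088889, running G = 3.422222
t=2: π = [0.2679, 0.2708, 0.2072, 0.2541], E[r] = 1.5752, γ^t·E[r] = 0.771863, running G = 4.194086
t=3: π = [0.2687, 0.2712, 0.2063, 0.2539], E[r] = 1.5769, γ^t·E[r] = 0.540867, running G = 4.734952
t=4: π = [0.2686, 0.2712, 0.2062, 0.2540], E[r] = 1.5767, γ^t·E[r] = 0.378564, running G = 5.113517
t=5: π = [0.2686, 0.2712, 0.2062, 0.2540], E[r] = 1.5767, γ^t·E[r] = 0.264996, running G = 5.378513
t=6: π = [0.2686, 0.2712, 0.2062, 0.2540], E[r] = 1.5767, γ^t·E[r] = 0.185498, running G = 5.564011
t=7: π = [0.2686, 0.2712, 0.2062, 0.2540], E[r] = 1.5767, γ^t·E[r] = 0.129848, running G = 5.693859
t=8: π = [0.2686, 0.2712, 0.2062, 0.2540], E[r] = 1.5767, γ^t·E[r] = 0.090894, running G = 5.784753

G = 5.7848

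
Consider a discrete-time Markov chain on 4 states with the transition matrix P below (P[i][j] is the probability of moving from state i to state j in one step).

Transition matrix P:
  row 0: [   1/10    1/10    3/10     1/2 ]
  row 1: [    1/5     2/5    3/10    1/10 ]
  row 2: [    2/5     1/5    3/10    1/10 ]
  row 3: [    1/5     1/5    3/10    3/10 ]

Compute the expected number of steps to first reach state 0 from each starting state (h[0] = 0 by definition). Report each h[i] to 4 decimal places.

h = [0.0000, 3.8462, 3.0769, 3.8462]

First-step conditioning: h[0] = 0; for i ≠ 0, h[i] = 1 + Σ_k P[i][k]·h[k].
  h[1] = 1 + 2/5·h[1] + 3/10·h[2] + 1/10·h[3]
  h[2] = 1 + 1/5·h[1] + 3/10·h[2] + 1/10·h[3]
  h[3] = 1 + 1/5·h[1] + 3/10·h[2] + 3/10·h[3]
Solving the 3×3 linear system over states ≠ 0 gives exactly h = [0, 50/13, 40/13, 50/13] (h[0] = 0 is the target).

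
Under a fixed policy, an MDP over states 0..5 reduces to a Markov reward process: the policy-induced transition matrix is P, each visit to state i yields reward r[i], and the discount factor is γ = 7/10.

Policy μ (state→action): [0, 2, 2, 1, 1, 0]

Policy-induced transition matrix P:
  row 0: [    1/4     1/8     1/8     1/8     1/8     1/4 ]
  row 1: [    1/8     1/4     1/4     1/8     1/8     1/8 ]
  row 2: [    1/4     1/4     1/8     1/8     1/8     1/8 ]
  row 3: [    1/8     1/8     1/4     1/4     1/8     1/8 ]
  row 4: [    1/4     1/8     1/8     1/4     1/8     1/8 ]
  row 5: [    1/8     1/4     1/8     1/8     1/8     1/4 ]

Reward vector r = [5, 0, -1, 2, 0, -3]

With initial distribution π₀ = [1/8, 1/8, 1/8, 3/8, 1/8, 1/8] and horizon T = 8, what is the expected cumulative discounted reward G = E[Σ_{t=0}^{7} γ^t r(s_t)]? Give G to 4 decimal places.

t=0: π = [0.1250, 0.1250, 0.1250, 0.3750, 0.1250, 0.1250], E[r] = 0.8750, γ^t·E[r] = 0.875000, running G = 0.875000
t=1: π = [0.1719, 0.1719, 0.1875, 0.1875, 0.1250, 0.1563], E[r] = 0.5781, γ^t·E[r] = 0.404688, running G = 1.279688
t=2: π = [0.1855, 0.1895, 0.1699, 0.1641, 0.1250, 0.1660], E[r] = 0.5879, γ^t·E[r] = 0.288066, running G = 1.567754
t=3: π = [0.1851, 0.1907, 0.1692, 0.1611, 0.1250, 0.1689], E[r] = 0.5715, γ^t·E[r] = 0.196036, running G = 1.763790
t=4: π = [0.1849, 0.1911, 0.1690, 0.1608, 0.1250, 0.1693], E[r] = 0.5693, γ^t·E[r] = 0.136698, running G = 1.900487
t=5: π = [0.1849, 0.1912, 0.1690, 0.1607, 0.1250, 0.1693], E[r] = 0.5690, γ^t·E[r] = 0.095624, running G = 1.996111
t=6: π = [0.1849, 0.1912, 0.1690, 0.1607, 0.1250, 0.1693], E[r] = 0.5689, γ^t·E[r] = 0.066933, running G = 2.063044
t=7: π = [0.1849, 0.1912, 0.1690, 0.1607, 0.1250, 0.1693], E[r] = 0.5689, γ^t·E[r] = 0.046853, running G = 2.109897

G = 2.1099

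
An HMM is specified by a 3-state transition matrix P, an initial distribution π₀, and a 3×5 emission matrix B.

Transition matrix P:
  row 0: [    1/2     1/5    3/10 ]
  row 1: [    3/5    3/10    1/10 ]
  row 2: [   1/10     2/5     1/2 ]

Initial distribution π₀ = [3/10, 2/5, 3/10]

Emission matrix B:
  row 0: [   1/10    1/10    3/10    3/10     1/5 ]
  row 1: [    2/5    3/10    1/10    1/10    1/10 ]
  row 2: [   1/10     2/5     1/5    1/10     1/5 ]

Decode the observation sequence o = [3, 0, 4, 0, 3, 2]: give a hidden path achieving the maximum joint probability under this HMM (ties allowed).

path = [0, 1, 0, 1, 0, 0]

t=0: δ = [9.000e-02, 4.000e-02, 3.000e-02]  (obs o_0=3)
t=1: δ = [4.500e-03, 7.200e-03, 2.700e-03]  ψ = [0, 0, 0]  (obs o_1=0)
t=2: δ = [8.640e-04, 2.160e-04, 2.700e-04]  ψ = [1, 1, 0]  (obs o_2=4)
t=3: δ = [4.320e-05, 6.912e-05, 2.592e-05]  ψ = [0, 0, 0]  (obs o_3=0)
t=4: δ = [1.244e-05, 2.074e-06, 1.296e-06]  ψ = [1, 1, 0]  (obs o_4=3)
t=5: δ = [1.866e-06, 2.488e-07, 7.465e-07]  ψ = [0, 0, 0]  (obs o_5=2)
backtrack: best end state = 0; path = [0, 1, 0, 1, 0, 0]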